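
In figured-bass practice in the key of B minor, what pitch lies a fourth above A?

Counting 3 letter steps above A lands on D; in B minor, that letter is D.

D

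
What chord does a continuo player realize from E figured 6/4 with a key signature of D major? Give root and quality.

A major

The figures 6/4 indicate a triad in second inversion.
In second inversion the root lies a fourth above the bass: a fourth above E in D major is A.
The chord tones are E, A, C#, giving A major.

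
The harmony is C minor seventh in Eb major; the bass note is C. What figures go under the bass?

7

C is the root of C minor seventh, so the chord is in root position.
A seventh chord in root position is figured 7/5/3, conventionally abbreviated 7.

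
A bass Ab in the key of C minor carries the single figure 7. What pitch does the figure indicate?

Counting 6 letter steps above Ab lands on G; in C minor, that letter is G.

G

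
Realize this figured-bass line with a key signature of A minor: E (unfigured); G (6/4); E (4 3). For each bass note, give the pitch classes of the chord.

E, G, B | G, C, E | E, G, A, C

E (5/3): E, G, B.
G (6/4): G, C, E.
E (6/4/3): E, G, A, C.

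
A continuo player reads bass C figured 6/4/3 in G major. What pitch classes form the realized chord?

A third above C in this key is E.
A fourth above C in this key is F#.
A sixth above C in this key is A.
Together with the bass C, this spells F# half-diminished seventh in second inversion.

C, E, F#, A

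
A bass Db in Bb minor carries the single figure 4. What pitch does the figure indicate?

Gb

Counting 3 letter steps above Db lands on G; in Bb minor, that letter is Gb.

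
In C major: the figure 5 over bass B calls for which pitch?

F

Counting 4 letter steps above B lands on F; in C major, that letter is F.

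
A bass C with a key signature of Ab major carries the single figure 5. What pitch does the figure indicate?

Counting 4 letter steps above C lands on G; in Ab major, that letter is G.

G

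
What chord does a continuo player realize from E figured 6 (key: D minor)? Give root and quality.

The figures 6 indicate a triad in first inversion.
In first inversion the root lies a sixth above the bass: a sixth above E in D minor is C.
The chord tones are E, G, C, giving C major.

C major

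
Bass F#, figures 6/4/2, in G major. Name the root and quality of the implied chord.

G major seventh

The figures 6/4/2 indicate a seventh chord in third inversion.
In third inversion the root lies a second above the bass: a second above F# in G major is G.
The chord tones are F#, G, B, D, giving G major seventh.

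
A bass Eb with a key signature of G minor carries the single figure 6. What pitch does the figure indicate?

Counting 5 letter steps above Eb lands on C; in G minor, that letter is C.

C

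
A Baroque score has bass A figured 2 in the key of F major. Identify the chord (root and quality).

Bb major seventh

The figures 2 indicate a seventh chord in third inversion.
In third inversion the root lies a second above the bass: a second above A in F major is Bb.
The chord tones are A, Bb, D, F, giving Bb major seventh.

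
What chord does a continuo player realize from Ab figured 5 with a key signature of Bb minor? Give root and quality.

The figures 5 indicate a triad in root position.
In root position the bass is the root, so the root is Ab.
The chord tones are Ab, C, Eb, giving Ab major.

Ab major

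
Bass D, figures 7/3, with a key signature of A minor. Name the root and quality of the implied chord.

D minor seventh

The figures 7/3 indicate a seventh chord in root position.
In root position the bass is the root, so the root is D.
The chord tones are D, F, A, C, giving D minor seventh.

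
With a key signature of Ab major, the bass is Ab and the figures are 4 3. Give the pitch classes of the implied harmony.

The written figures 4 3 are shorthand for 6/4/3: the 6 is implied.
A third above Ab in this key is C.
A fourth above Ab in this key is Db.
A sixth above Ab in this key is F.
Together with the bass Ab, this spells Db major seventh in second inversion.

Ab, C, Db, F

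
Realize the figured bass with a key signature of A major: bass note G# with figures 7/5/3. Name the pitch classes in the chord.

G#, B, D, F#

A third above G# in this key is B.
A fifth above G# in this key is D.
A seventh above G# in this key is F#.
Together with the bass G#, this spells G# half-diminished seventh in root position.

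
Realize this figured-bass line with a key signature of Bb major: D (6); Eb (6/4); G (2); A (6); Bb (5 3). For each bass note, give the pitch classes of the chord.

D, F, Bb | Eb, A, C | G, A, C, Eb | A, C, F | Bb, D, F

D (6/3): D, F, Bb.
Eb (6/4): Eb, A, C.
G (6/4/2): G, A, C, Eb.
A (6/3): A, C, F.
Bb (5/3): Bb, D, F.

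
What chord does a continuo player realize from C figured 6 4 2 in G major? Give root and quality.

The figures 6 4 2 indicate a seventh chord in third inversion.
In third inversion the root lies a second above the bass: a second above C in G major is D.
The chord tones are C, D, F#, A, giving D dominant seventh.

D dominant seventh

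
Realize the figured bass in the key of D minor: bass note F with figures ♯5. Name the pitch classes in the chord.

The written figures ♯5 are shorthand for 5/3: the 3 is implied.
A third above F in this key is A.
A fifth above F in this key is C, raised to C# by the sharp.
Together with the bass F, this spells F augmented in root position.

F, A, C#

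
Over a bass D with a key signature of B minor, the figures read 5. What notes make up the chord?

The written figures 5 are shorthand for 5/3: the 3 is implied.
A third above D in this key is F#.
A fifth above D in this key is A.
Together with the bass D, this spells D major in root position.

D, F#, A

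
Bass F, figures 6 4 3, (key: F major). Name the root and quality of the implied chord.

Bb major seventh

The figures 6 4 3 indicate a seventh chord in second inversion.
In second inversion the root lies a fourth above the bass: a fourth above F in F major is Bb.
The chord tones are F, A, Bb, D, giving Bb major seventh.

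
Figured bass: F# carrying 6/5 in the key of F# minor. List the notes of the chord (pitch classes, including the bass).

F#, A, C#, D

The written figures 6/5 are shorthand for 6/5/3: the 3 is implied.
A third above F# in this key is A.
A fifth above F# in this key is C#.
A sixth above F# in this key is D.
Together with the bass F#, this spells D major seventh in first inversion.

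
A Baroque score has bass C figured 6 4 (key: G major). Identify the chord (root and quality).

F# diminished

The figures 6 4 indicate a triad in second inversion.
In second inversion the root lies a fourth above the bass: a fourth above C in G major is F#.
The chord tones are C, F#, A, giving F# diminished.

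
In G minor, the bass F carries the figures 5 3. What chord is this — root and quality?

The figures 5 3 indicate a triad in root position.
In root position the bass is the root, so the root is F.
The chord tones are F, A, C, giving F major.

F major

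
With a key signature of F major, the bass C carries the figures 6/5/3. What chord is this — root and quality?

A minor seventh

The figures 6/5/3 indicate a seventh chord in first inversion.
In first inversion the root lies a sixth above the bass: a sixth above C in F major is A.
The chord tones are C, E, G, A, giving A minor seventh.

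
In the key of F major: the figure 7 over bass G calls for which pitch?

Counting 6 letter steps above G lands on F; in F major, that letter is F.

F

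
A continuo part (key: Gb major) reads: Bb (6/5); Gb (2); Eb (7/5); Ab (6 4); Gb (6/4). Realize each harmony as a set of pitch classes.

Bb, Db, F, Gb | Gb, Ab, Cb, Eb | Eb, Gb, Bb, Db | Ab, Db, F | Gb, Cb, Eb

Bb (6/5/3): Bb, Db, F, Gb.
Gb (6/4/2): Gb, Ab, Cb, Eb.
Eb (7/5/3): Eb, Gb, Bb, Db.
Ab (6/4): Ab, Db, F.
Gb (6/4): Gb, Cb, Eb.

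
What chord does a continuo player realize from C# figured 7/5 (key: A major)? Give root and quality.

C# minor seventh

The figures 7/5 indicate a seventh chord in root position.
In root position the bass is the root, so the root is C#.
The chord tones are C#, E, G#, B, giving C# minor seventh.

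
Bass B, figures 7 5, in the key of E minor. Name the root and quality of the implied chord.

B minor seventh

The figures 7 5 indicate a seventh chord in root position.
In root position the bass is the root, so the root is B.
The chord tones are B, D, F#, A, giving B minor seventh.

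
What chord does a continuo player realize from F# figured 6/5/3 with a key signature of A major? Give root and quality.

The figures 6/5/3 indicate a seventh chord in first inversion.
In first inversion the root lies a sixth above the bass: a sixth above F# in A major is D.
The chord tones are F#, A, C#, D, giving D major seventh.

D major seventh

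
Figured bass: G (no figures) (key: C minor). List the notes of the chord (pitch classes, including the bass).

An unfigured bass implies 5/3.
A third above G in this key is Bb.
A fifth above G in this key is D.
Together with the bass G, this spells G minor in root position.

G, Bb, D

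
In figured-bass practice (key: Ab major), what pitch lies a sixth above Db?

Counting 5 letter steps above Db lands on B; in Ab major, that letter is Bb.

Bb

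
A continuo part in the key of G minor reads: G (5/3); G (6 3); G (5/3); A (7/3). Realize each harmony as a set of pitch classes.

G (5/3): G, Bb, D.
G (6/3): G, Bb, Eb.
G (5/3): G, Bb, D.
A (7/5/3): A, C, Eb, G.

G, Bb, D | G, Bb, Eb | G, Bb, D | A, C, Eb, G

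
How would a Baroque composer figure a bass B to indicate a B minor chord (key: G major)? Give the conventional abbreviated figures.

B is the root of B minor, so the chord is in root position.
A triad in root position is figured 5/3, conventionally abbreviated (no figures — root-position triad).

no figures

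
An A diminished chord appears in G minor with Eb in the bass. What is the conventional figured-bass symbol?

6/4

Eb is the fifth of A diminished, so the chord is in second inversion.
A triad in second inversion is figured 6/4, conventionally abbreviated 6/4.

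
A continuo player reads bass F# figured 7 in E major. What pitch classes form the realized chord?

F#, A, C#, E

The written figures 7 are shorthand for 7/5/3: the 5/3 are implied.
A third above F# in this key is A.
A fifth above F# in this key is C#.
A seventh above F# in this key is E.
Together with the bass F#, this spells F# minor seventh in root position.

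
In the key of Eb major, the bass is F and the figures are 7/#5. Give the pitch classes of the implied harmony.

F, Ab, C#, Eb

The written figures 7/#5 are shorthand for 7/5/3: the 3 is implied.
A third above F in this key is Ab.
A fifth above F in this key is C, raised to C# by the sharp.
A seventh above F in this key is Eb.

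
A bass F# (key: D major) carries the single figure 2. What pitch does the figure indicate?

G

Counting 1 letter step above F# lands on G; in D major, that letter is G.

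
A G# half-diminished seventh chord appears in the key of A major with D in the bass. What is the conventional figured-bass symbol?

D is the fifth of G# half-diminished seventh, so the chord is in second inversion.
A seventh chord in second inversion is figured 6/4/3, conventionally abbreviated 4/3.

4/3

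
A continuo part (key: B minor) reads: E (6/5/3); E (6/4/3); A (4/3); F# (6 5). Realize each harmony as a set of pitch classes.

E (6/5/3): E, G, B, C#.
E (6/4/3): E, G, A, C#.
A (6/4/3): A, C#, D, F#.
F# (6/5/3): F#, A, C#, D.

E, G, B, C# | E, G, A, C# | A, C#, D, F# | F#, A, C#, D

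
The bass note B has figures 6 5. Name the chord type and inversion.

seventh chord, first inversion

6 5 is shorthand for 6/5/3.
Intervals of 6/5/3 above the bass form a seventh chord; the bass is the third, so this is first inversion.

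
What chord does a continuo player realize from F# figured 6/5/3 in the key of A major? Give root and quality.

D major seventh

The figures 6/5/3 indicate a seventh chord in first inversion.
In first inversion the root lies a sixth above the bass: a sixth above F# in A major is D.
The chord tones are F#, A, C#, D, giving D major seventh.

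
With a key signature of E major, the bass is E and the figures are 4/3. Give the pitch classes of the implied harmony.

The written figures 4/3 are shorthand for 6/4/3: the 6 is implied.
A third above E in this key is G#.
A fourth above E in this key is A.
A sixth above E in this key is C#.
Together with the bass E, this spells A major seventh in second inversion.

E, G#, A, C#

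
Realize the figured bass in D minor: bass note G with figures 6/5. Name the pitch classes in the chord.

G, Bb, D, E

The written figures 6/5 are shorthand for 6/5/3: the 3 is implied.
A third above G in this key is Bb.
A fifth above G in this key is D.
A sixth above G in this key is E.
Together with the bass G, this spells E half-diminished seventh in first inversion.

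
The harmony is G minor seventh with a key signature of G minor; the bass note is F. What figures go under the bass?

F is the seventh of G minor seventh, so the chord is in third inversion.
A seventh chord in third inversion is figured 6/4/2, conventionally abbreviated 4/2.

4/2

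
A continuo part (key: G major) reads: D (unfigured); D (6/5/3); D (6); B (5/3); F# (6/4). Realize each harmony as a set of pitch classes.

D (5/3): D, F#, A.
D (6/5/3): D, F#, A, B.
D (6/3): D, F#, B.
B (5/3): B, D, F#.
F# (6/4): F#, B, D.

D, F#, A | D, F#, A, B | D, F#, B | B, D, F# | F#, B, D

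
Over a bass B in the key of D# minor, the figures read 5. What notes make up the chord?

B, D#, F#

The written figures 5 are shorthand for 5/3: the 3 is implied.
A third above B in this key is D#.
A fifth above B in this key is F#.
Together with the bass B, this spells B major in root position.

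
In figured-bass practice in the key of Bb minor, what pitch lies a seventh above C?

Bb

Counting 6 letter steps above C lands on B; in Bb minor, that letter is Bb.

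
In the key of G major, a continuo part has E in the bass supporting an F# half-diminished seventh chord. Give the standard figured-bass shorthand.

E is the seventh of F# half-diminished seventh, so the chord is in third inversion.
A seventh chord in third inversion is figured 6/4/2, conventionally abbreviated 4/2.

4/2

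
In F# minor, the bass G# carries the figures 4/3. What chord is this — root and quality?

C# minor seventh

The figures 4/3 indicate a seventh chord in second inversion.
In second inversion the root lies a fourth above the bass: a fourth above G# in F# minor is C#.
The chord tones are G#, B, C#, E, giving C# minor seventh.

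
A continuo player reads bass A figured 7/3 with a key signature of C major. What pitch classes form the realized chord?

A, C, E, G

The written figures 7/3 are shorthand for 7/5/3: the 5 is implied.
A third above A in this key is C.
A fifth above A in this key is E.
A seventh above A in this key is G.
Together with the bass A, this spells A minor seventh in root position.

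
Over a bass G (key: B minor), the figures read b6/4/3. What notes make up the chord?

G, B, C#, Eb

A third above G in this key is B.
A fourth above G in this key is C#.
A sixth above G in this key is E, lowered to Eb by the flat.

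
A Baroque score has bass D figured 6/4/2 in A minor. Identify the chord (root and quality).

The figures 6/4/2 indicate a seventh chord in third inversion.
In third inversion the root lies a second above the bass: a second above D in A minor is E.
The chord tones are D, E, G, B, giving E minor seventh.

E minor seventh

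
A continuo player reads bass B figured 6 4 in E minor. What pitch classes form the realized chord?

B, E, G

A fourth above B in this key is E.
A sixth above B in this key is G.
Together with the bass B, this spells E minor in second inversion.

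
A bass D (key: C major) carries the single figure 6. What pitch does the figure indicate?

Counting 5 letter steps above D lands on B; in C major, that letter is B.

B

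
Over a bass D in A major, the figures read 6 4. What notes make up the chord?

D, G#, B

A fourth above D in this key is G#.
A sixth above D in this key is B.
Together with the bass D, this spells G# diminished in second inversion.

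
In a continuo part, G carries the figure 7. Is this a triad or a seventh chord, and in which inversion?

seventh chord, root position

7 is shorthand for 7/5/3.
Intervals of 7/5/3 above the bass form a seventh chord; the bass is the root, so this is root position.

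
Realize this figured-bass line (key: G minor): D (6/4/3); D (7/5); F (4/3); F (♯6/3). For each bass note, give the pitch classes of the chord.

D (6/4/3): D, F, G, Bb.
D (7/5/3): D, F, A, C.
F (6/4/3): F, A, Bb, D.
F (#6/3): F, A, D#.

D, F, G, Bb | D, F, A, C | F, A, Bb, D | F, A, D#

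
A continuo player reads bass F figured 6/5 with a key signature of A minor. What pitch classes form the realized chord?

The written figures 6/5 are shorthand for 6/5/3: the 3 is implied.
A third above F in this key is A.
A fifth above F in this key is C.
A sixth above F in this key is D.
Together with the bass F, this spells D minor seventh in first inversion.

F, A, C, D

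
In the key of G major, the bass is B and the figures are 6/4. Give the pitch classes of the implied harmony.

A fourth above B in this key is E.
A sixth above B in this key is G.
Together with the bass B, this spells E minor in second inversion.

B, E, G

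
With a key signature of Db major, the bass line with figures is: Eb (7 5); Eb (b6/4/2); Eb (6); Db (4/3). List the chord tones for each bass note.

Eb (7/5/3): Eb, Gb, Bb, Db.
Eb (b6/4/2): Eb, F, Ab, Cb.
Eb (6/3): Eb, Gb, C.
Db (6/4/3): Db, F, Gb, Bb.

Eb, Gb, Bb, Db | Eb, F, Ab, Cb | Eb, Gb, C | Db, F, Gb, Bb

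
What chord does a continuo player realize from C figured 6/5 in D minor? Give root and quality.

The figures 6/5 indicate a seventh chord in first inversion.
In first inversion the root lies a sixth above the bass: a sixth above C in D minor is A.
The chord tones are C, E, G, A, giving A minor seventh.

A minor seventh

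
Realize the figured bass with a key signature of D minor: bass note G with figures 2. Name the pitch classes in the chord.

G, A, C, E

The written figures 2 are shorthand for 6/4/2: the 6/4 are implied.
A second above G in this key is A.
A fourth above G in this key is C.
A sixth above G in this key is E.
Together with the bass G, this spells A minor seventh in third inversion.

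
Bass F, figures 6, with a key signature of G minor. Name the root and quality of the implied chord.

D minor

The figures 6 indicate a triad in first inversion.
In first inversion the root lies a sixth above the bass: a sixth above F in G minor is D.
The chord tones are F, A, D, giving D minor.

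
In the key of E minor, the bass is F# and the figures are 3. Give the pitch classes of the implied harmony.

F#, A, C

The written figures 3 are shorthand for 5/3: the 5 is implied.
A third above F# in this key is A.
A fifth above F# in this key is C.
Together with the bass F#, this spells F# diminished in root position.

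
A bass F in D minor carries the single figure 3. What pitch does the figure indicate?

Counting 2 letter steps above F lands on A; in D minor, that letter is A.

A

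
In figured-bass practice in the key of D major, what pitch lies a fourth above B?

E

Counting 3 letter steps above B lands on E; in D major, that letter is E.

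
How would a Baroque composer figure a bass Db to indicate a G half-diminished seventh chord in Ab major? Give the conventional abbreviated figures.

Db is the fifth of G half-diminished seventh, so the chord is in second inversion.
A seventh chord in second inversion is figured 6/4/3, conventionally abbreviated 4/3.

4/3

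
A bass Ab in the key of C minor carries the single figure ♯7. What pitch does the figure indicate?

Counting 6 letter steps above Ab lands on G; in C minor, that letter is G.
The #7 figure raises it a semitone, giving G#.

G#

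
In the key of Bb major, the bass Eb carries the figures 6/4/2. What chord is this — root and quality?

The figures 6/4/2 indicate a seventh chord in third inversion.
In third inversion the root lies a second above the bass: a second above Eb in Bb major is F.
The chord tones are Eb, F, A, C, giving F dominant seventh.

F dominant seventh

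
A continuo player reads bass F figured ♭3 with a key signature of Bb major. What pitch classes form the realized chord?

The written figures ♭3 are shorthand for 5/3: the 5 is implied.
A third above F in this key is A, lowered to Ab by the flat.
A fifth above F in this key is C.
Together with the bass F, this spells F minor in root position.

F, Ab, C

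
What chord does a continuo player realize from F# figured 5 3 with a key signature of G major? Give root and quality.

F# diminished

The figures 5 3 indicate a triad in root position.
In root position the bass is the root, so the root is F#.
The chord tones are F#, A, C, giving F# diminished.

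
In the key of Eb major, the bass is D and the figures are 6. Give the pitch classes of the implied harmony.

The written figures 6 are shorthand for 6/3: the 3 is implied.
A third above D in this key is F.
A sixth above D in this key is Bb.
Together with the bass D, this spells Bb major in first inversion.

D, F, Bb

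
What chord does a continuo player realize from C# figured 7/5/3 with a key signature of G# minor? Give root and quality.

C# minor seventh

The figures 7/5/3 indicate a seventh chord in root position.
In root position the bass is the root, so the root is C#.
The chord tones are C#, E, G#, B, giving C# minor seventh.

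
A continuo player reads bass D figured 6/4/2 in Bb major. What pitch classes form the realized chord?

D, Eb, G, Bb

A second above D in this key is Eb.
A fourth above D in this key is G.
A sixth above D in this key is Bb.
Together with the bass D, this spells Eb major seventh in third inversion.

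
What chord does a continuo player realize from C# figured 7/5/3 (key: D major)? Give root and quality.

C# half-diminished seventh

The figures 7/5/3 indicate a seventh chord in root position.
In root position the bass is the root, so the root is C#.
The chord tones are C#, E, G, B, giving C# half-diminished seventh.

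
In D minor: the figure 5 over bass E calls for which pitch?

Counting 4 letter steps above E lands on B; in D minor, that letter is Bb.

Bb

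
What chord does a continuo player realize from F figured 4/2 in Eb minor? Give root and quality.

The figures 4/2 indicate a seventh chord in third inversion.
In third inversion the root lies a second above the bass: a second above F in Eb minor is Gb.
The chord tones are F, Gb, Bb, Db, giving Gb major seventh.

Gb major seventh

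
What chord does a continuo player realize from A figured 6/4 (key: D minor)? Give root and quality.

The figures 6/4 indicate a triad in second inversion.
In second inversion the root lies a fourth above the bass: a fourth above A in D minor is D.
The chord tones are A, D, F, giving D minor.

D minor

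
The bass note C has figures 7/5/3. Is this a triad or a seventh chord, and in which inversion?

seventh chord, root position

Intervals of 7/5/3 above the bass form a seventh chord; the bass is the root, so this is root position.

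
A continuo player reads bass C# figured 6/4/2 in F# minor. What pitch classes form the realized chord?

A second above C# in this key is D.
A fourth above C# in this key is F#.
A sixth above C# in this key is A.
Together with the bass C#, this spells D major seventh in third inversion.

C#, D, F#, A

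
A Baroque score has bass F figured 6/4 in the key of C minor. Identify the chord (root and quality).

The figures 6/4 indicate a triad in second inversion.
In second inversion the root lies a fourth above the bass: a fourth above F in C minor is Bb.
The chord tones are F, Bb, D, giving Bb major.

Bb major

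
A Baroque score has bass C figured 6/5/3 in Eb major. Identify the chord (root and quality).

The figures 6/5/3 indicate a seventh chord in first inversion.
In first inversion the root lies a sixth above the bass: a sixth above C in Eb major is Ab.
The chord tones are C, Eb, G, Ab, giving Ab major seventh.

Ab major seventh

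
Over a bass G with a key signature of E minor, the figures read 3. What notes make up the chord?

The written figures 3 are shorthand for 5/3: the 5 is implied.
A third above G in this key is B.
A fifth above G in this key is D.
Together with the bass G, this spells G major in root position.

G, B, D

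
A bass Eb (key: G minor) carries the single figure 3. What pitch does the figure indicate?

G

Counting 2 letter steps above Eb lands on G; in G minor, that letter is G.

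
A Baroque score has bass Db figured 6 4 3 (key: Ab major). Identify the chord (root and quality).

The figures 6 4 3 indicate a seventh chord in second inversion.
In second inversion the root lies a fourth above the bass: a fourth above Db in Ab major is G.
The chord tones are Db, F, G, Bb, giving G half-diminished seventh.

G half-diminished seventh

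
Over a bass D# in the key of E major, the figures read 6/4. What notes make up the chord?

D#, G#, B

A fourth above D# in this key is G#.
A sixth above D# in this key is B.
Together with the bass D#, this spells G# minor in second inversion.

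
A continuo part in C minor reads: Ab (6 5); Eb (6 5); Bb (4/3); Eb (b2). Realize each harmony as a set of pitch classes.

Ab, C, Eb, F | Eb, G, Bb, C | Bb, D, Eb, G | Eb, Fb, Ab, C

Ab (6/5/3): Ab, C, Eb, F.
Eb (6/5/3): Eb, G, Bb, C.
Bb (6/4/3): Bb, D, Eb, G.
Eb (6/4/b2): Eb, Fb, Ab, C.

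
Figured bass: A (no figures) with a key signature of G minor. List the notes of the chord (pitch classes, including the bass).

A, C, Eb

An unfigured bass implies 5/3.
A third above A in this key is C.
A fifth above A in this key is Eb.
Together with the bass A, this spells A diminished in root position.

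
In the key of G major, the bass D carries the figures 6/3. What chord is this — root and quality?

The figures 6/3 indicate a triad in first inversion.
In first inversion the root lies a sixth above the bass: a sixth above D in G major is B.
The chord tones are D, F#, B, giving B minor.

B minor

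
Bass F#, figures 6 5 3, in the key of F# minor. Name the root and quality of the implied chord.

D major seventh

The figures 6 5 3 indicate a seventh chord in first inversion.
In first inversion the root lies a sixth above the bass: a sixth above F# in F# minor is D.
The chord tones are F#, A, C#, D, giving D major seventh.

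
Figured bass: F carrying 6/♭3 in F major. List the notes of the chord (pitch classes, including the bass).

A third above F in this key is A, lowered to Ab by the flat.
A sixth above F in this key is D.
Together with the bass F, this spells D diminished in first inversion.

F, Ab, D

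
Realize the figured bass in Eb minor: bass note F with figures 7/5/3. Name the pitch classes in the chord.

F, Ab, Cb, Eb

A third above F in this key is Ab.
A fifth above F in this key is Cb.
A seventh above F in this key is Eb.
Together with the bass F, this spells F half-diminished seventh in root position.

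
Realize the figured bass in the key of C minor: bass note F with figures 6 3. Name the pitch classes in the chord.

F, Ab, D

A third above F in this key is Ab.
A sixth above F in this key is D.
Together with the bass F, this spells D diminished in first inversion.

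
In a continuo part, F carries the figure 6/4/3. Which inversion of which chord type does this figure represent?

Intervals of 6/4/3 above the bass form a seventh chord; the bass is the fifth, so this is second inversion.

seventh chord, second inversion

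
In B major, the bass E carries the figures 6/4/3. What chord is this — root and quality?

A# half-diminished seventh

The figures 6/4/3 indicate a seventh chord in second inversion.
In second inversion the root lies a fourth above the bass: a fourth above E in B major is A#.
The chord tones are E, G#, A#, C#, giving A# half-diminished seventh.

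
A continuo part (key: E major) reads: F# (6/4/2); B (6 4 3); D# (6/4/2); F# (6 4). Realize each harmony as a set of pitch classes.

F# (6/4/2): F#, G#, B, D#.
B (6/4/3): B, D#, E, G#.
D# (6/4/2): D#, E, G#, B.
F# (6/4): F#, B, D#.

F#, G#, B, D# | B, D#, E, G# | D#, E, G#, B | F#, B, D#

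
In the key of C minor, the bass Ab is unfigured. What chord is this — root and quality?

Ab major

An unfigured bass indicates a triad in root position.
In root position the bass is the root, so the root is Ab.
The chord tones are Ab, C, Eb, giving Ab major.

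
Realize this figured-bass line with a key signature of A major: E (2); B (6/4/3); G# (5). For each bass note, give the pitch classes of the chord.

E, F#, A, C# | B, D, E, G# | G#, B, D

E (6/4/2): E, F#, A, C#.
B (6/4/3): B, D, E, G#.
G# (5/3): G#, B, D.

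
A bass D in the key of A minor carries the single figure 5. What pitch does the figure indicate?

Counting 4 letter steps above D lands on A; in A minor, that letter is A.

A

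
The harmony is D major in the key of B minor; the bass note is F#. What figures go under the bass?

F# is the third of D major, so the chord is in first inversion.
A triad in first inversion is figured 6/3, conventionally abbreviated 6.

6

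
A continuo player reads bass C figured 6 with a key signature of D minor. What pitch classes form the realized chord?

C, E, A

The written figures 6 are shorthand for 6/3: the 3 is implied.
A third above C in this key is E.
A sixth above C in this key is A.
Together with the bass C, this spells A minor in first inversion.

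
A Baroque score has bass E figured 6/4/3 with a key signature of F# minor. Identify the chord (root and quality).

A major seventh

The figures 6/4/3 indicate a seventh chord in second inversion.
In second inversion the root lies a fourth above the bass: a fourth above E in F# minor is A.
The chord tones are E, G#, A, C#, giving A major seventh.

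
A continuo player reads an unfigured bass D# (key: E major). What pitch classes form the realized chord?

An unfigured bass implies 5/3.
A third above D# in this key is F#.
A fifth above D# in this key is A.
Together with the bass D#, this spells D# diminished in root position.

D#, F#, A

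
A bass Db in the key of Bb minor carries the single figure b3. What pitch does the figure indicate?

Fb

Counting 2 letter steps above Db lands on F; in Bb minor, that letter is F.
The b3 figure lowers it a semitone, giving Fb.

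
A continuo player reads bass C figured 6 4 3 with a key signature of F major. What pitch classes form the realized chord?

C, E, F, A

A third above C in this key is E.
A fourth above C in this key is F.
A sixth above C in this key is A.
Together with the bass C, this spells F major seventh in second inversion.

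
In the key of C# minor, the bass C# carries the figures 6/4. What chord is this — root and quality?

The figures 6/4 indicate a triad in second inversion.
In second inversion the root lies a fourth above the bass: a fourth above C# in C# minor is F#.
The chord tones are C#, F#, A, giving F# minor.

F# minor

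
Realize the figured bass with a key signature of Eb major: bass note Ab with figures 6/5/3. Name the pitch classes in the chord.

Ab, C, Eb, F

A third above Ab in this key is C.
A fifth above Ab in this key is Eb.
A sixth above Ab in this key is F.
Together with the bass Ab, this spells F minor seventh in first inversion.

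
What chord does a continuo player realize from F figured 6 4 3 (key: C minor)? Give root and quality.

Bb dominant seventh

The figures 6 4 3 indicate a seventh chord in second inversion.
In second inversion the root lies a fourth above the bass: a fourth above F in C minor is Bb.
The chord tones are F, Ab, Bb, D, giving Bb dominant seventh.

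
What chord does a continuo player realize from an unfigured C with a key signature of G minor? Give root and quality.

C minor

An unfigured bass indicates a triad in root position.
In root position the bass is the root, so the root is C.
The chord tones are C, Eb, G, giving C minor.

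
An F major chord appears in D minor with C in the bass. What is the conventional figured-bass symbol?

6/4

C is the fifth of F major, so the chord is in second inversion.
A triad in second inversion is figured 6/4, conventionally abbreviated 6/4.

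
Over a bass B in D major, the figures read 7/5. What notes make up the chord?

The written figures 7/5 are shorthand for 7/5/3: the 3 is implied.
A third above B in this key is D.
A fifth above B in this key is F#.
A seventh above B in this key is A.
Together with the bass B, this spells B minor seventh in root position.

B, D, F#, A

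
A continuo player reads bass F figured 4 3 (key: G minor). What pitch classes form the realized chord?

F, A, Bb, D

The written figures 4 3 are shorthand for 6/4/3: the 6 is implied.
A third above F in this key is A.
A fourth above F in this key is Bb.
A sixth above F in this key is D.
Together with the bass F, this spells Bb major seventh in second inversion.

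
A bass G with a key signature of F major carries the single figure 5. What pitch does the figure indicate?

Counting 4 letter steps above G lands on D; in F major, that letter is D.

D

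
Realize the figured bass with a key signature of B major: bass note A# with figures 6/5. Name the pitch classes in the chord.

The written figures 6/5 are shorthand for 6/5/3: the 3 is implied.
A third above A# in this key is C#.
A fifth above A# in this key is E.
A sixth above A# in this key is F#.
Together with the bass A#, this spells F# dominant seventh in first inversion.

A#, C#, E, F#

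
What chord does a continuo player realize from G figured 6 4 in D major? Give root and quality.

C# diminished

The figures 6 4 indicate a triad in second inversion.
In second inversion the root lies a fourth above the bass: a fourth above G in D major is C#.
The chord tones are G, C#, E, giving C# diminished.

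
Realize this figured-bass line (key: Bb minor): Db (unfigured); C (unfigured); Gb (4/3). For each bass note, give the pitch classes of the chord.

Db, F, Ab | C, Eb, Gb | Gb, Bb, C, Eb

Db (5/3): Db, F, Ab.
C (5/3): C, Eb, Gb.
Gb (6/4/3): Gb, Bb, C, Eb.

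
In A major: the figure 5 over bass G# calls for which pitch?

D

Counting 4 letter steps above G# lands on D; in A major, that letter is D.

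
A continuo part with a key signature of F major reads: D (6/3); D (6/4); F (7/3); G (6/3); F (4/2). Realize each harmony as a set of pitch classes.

D (6/3): D, F, Bb.
D (6/4): D, G, Bb.
F (7/5/3): F, A, C, E.
G (6/3): G, Bb, E.
F (6/4/2): F, G, Bb, D.

D, F, Bb | D, G, Bb | F, A, C, E | G, Bb, E | F, G, Bb, D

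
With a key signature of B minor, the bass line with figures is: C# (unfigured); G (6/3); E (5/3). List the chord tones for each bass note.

C# (5/3): C#, E, G.
G (6/3): G, B, E.
E (5/3): E, G, B.

C#, E, G | G, B, E | E, G, B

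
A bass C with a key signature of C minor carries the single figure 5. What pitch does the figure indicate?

Counting 4 letter steps above C lands on G; in C minor, that letter is G.

G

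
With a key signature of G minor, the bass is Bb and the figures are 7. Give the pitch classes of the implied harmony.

Bb, D, F, A

The written figures 7 are shorthand for 7/5/3: the 5/3 are implied.
A third above Bb in this key is D.
A fifth above Bb in this key is F.
A seventh above Bb in this key is A.
Together with the bass Bb, this spells Bb major seventh in root position.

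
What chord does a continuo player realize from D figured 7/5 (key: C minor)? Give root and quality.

D half-diminished seventh

The figures 7/5 indicate a seventh chord in root position.
In root position the bass is the root, so the root is D.
The chord tones are D, F, Ab, C, giving D half-diminished seventh.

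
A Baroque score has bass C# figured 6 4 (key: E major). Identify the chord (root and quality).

F# minor

The figures 6 4 indicate a triad in second inversion.
In second inversion the root lies a fourth above the bass: a fourth above C# in E major is F#.
The chord tones are C#, F#, A, giving F# minor.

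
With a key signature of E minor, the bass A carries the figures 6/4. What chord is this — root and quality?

D major

The figures 6/4 indicate a triad in second inversion.
In second inversion the root lies a fourth above the bass: a fourth above A in E minor is D.
The chord tones are A, D, F#, giving D major.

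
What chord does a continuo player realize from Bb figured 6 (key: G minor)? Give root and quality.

The figures 6 indicate a triad in first inversion.
In first inversion the root lies a sixth above the bass: a sixth above Bb in G minor is G.
The chord tones are Bb, D, G, giving G minor.

G minor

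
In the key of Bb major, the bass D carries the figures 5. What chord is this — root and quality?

D minor

The figures 5 indicate a triad in root position.
In root position the bass is the root, so the root is D.
The chord tones are D, F, A, giving D minor.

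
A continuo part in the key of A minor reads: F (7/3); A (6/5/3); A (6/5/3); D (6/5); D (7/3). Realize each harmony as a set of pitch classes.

F, A, C, E | A, C, E, F | A, C, E, F | D, F, A, B | D, F, A, C

F (7/5/3): F, A, C, E.
A (6/5/3): A, C, E, F.
A (6/5/3): A, C, E, F.
D (6/5/3): D, F, A, B.
D (7/5/3): D, F, A, C.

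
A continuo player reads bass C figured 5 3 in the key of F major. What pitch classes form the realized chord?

C, E, G

A third above C in this key is E.
A fifth above C in this key is G.
Together with the bass C, this spells C major in root position.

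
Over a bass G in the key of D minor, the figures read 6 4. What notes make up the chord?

G, C, E

A fourth above G in this key is C.
A sixth above G in this key is E.
Together with the bass G, this spells C major in second inversion.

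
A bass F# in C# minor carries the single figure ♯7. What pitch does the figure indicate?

Counting 6 letter steps above F# lands on E; in C# minor, that letter is E.
The #7 figure raises it a semitone, giving E#.

E#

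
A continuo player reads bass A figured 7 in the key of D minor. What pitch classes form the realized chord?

The written figures 7 are shorthand for 7/5/3: the 5/3 are implied.
A third above A in this key is C.
A fifth above A in this key is E.
A seventh above A in this key is G.
Together with the bass A, this spells A minor seventh in root position.

A, C, E, G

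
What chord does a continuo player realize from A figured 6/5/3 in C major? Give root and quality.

F major seventh

The figures 6/5/3 indicate a seventh chord in first inversion.
In first inversion the root lies a sixth above the bass: a sixth above A in C major is F.
The chord tones are A, C, E, F, giving F major seventh.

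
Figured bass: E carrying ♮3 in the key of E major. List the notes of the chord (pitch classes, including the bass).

The written figures ♮3 are shorthand for 5/3: the 5 is implied.
A third above E in this key is G#, made natural (G) by the ♮ figure.
A fifth above E in this key is B.
Together with the bass E, this spells E minor in root position.

E, G, B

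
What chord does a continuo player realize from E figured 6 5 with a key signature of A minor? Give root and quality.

C major seventh

The figures 6 5 indicate a seventh chord in first inversion.
In first inversion the root lies a sixth above the bass: a sixth above E in A minor is C.
The chord tones are E, G, B, C, giving C major seventh.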